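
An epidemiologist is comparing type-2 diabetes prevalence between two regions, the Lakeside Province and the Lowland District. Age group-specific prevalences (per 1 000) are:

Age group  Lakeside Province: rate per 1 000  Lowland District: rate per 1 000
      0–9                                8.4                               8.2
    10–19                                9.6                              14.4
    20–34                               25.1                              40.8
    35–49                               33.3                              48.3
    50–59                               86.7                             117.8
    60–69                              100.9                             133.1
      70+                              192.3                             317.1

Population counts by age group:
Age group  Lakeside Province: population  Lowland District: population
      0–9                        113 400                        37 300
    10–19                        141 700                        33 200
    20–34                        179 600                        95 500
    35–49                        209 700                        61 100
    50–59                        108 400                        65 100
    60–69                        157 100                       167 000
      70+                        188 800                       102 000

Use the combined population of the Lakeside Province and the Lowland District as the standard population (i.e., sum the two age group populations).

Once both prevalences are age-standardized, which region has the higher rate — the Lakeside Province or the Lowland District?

Lowland District

Combined standard total = 1 659 900; weights = 0.0908, 0.1054, 0.1657, 0.1631, 0.1045, 0.1953, 0.1752.
The Lakeside Province: 0.0908×8.4 + 0.1054×9.6 + 0.1657×25.1 + 0.1631×33.3 + 0.1045×86.7 + 0.1953×100.9 + 0.1752×192.3 = 73.8192 per 1 000.
The Lowland District: 0.0908×8.2 + 0.1054×14.4 + 0.1657×40.8 + 0.1631×48.3 + 0.1045×117.8 + 0.1953×133.1 + 0.1752×317.1 = 110.7577 per 1 000.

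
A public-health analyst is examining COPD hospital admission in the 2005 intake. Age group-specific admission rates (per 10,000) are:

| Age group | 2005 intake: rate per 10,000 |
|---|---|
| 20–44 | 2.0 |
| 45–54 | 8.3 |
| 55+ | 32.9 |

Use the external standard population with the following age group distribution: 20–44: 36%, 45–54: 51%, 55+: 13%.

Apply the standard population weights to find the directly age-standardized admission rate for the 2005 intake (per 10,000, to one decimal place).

Standard weights: 0.36, 0.51, 0.13.
Standardized rate: 0.3600×2.0 + 0.5100×8.3 + 0.1300×32.9 = 9.2300 per 10,000.

9.2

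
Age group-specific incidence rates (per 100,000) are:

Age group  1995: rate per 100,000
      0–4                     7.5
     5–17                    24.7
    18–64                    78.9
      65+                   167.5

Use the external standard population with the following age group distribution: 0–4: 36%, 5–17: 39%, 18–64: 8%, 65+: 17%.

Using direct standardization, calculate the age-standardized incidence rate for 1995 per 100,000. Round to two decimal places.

47.12

Standard weights: 0.36, 0.39, 0.08, 0.17.
Standardized rate: 0.3600×7.5 + 0.3900×24.7 + 0.0800×78.9 + 0.1700×167.5 = 47.1200 per 100,000.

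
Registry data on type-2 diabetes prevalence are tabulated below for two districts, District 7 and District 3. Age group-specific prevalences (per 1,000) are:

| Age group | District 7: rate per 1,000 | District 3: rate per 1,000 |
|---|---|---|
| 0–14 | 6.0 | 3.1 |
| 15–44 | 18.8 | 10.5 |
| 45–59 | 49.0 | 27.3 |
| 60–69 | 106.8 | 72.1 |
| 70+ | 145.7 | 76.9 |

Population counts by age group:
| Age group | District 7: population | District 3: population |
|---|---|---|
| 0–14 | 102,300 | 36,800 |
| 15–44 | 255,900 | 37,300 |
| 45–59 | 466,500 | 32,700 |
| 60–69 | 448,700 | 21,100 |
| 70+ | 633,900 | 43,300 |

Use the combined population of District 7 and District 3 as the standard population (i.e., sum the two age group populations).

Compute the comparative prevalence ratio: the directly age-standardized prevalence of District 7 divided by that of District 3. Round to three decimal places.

1.743

Combined standard total = 2,078,500; weights = 0.0669, 0.1411, 0.2402, 0.2260, 0.3258.
District 7: 0.0669×6.0 + 0.1411×18.8 + 0.2402×49.0 + 0.2260×106.8 + 0.3258×145.7 = 86.4326 per 1,000.
District 3: 0.0669×3.1 + 0.1411×10.5 + 0.2402×27.3 + 0.2260×72.1 + 0.3258×76.9 = 49.5969 per 1,000.
Ratio = 86.4326 ÷ 49.5969 = 1.74270.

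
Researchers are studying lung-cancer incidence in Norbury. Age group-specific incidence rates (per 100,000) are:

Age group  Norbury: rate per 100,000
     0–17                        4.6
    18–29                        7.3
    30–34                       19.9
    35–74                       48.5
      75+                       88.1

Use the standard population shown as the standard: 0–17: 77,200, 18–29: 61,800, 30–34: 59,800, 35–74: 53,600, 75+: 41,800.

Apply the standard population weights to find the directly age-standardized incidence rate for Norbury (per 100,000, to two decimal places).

Standard total = 294,200; weights = 0.2624, 0.2101, 0.2033, 0.1822, 0.1421.
Standardized rate: 0.2624×4.6 + 0.2101×7.3 + 0.2033×19.9 + 0.1822×48.5 + 0.1421×88.1 = 28.1389 per 100,000.

28.14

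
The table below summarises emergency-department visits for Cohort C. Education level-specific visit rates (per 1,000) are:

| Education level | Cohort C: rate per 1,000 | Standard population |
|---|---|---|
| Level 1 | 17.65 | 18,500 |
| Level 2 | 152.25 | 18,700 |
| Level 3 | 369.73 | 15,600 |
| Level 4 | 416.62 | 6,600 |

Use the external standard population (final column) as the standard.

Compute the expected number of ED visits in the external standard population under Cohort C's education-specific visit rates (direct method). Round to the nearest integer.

Expected ED visits = Σ (standard pop × education-specific rate ÷ 1,000)
= 18,500×17.65/1,000 + 18,700×152.25/1,000 + 15,600×369.73/1,000 + 6,600×416.62/1,000
= 326.52 + 2847.07 + 5767.79 + 2749.69 = 11691.08.

11691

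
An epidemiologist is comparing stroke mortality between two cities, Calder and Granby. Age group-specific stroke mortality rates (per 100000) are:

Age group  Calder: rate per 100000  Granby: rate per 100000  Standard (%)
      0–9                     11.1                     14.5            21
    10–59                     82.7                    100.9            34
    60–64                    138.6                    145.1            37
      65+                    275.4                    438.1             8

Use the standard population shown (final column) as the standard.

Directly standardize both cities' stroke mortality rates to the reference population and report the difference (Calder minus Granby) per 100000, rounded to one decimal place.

-22.3

Standard weights: 0.21, 0.34, 0.37, 0.08.
Calder: 0.2100×11.1 + 0.3400×82.7 + 0.3700×138.6 + 0.0800×275.4 = 103.7630 per 100000.
Granby: 0.2100×14.5 + 0.3400×100.9 + 0.3700×145.1 + 0.0800×438.1 = 126.0860 per 100000.
Difference = 103.7630 − 126.0860 = -22.3230.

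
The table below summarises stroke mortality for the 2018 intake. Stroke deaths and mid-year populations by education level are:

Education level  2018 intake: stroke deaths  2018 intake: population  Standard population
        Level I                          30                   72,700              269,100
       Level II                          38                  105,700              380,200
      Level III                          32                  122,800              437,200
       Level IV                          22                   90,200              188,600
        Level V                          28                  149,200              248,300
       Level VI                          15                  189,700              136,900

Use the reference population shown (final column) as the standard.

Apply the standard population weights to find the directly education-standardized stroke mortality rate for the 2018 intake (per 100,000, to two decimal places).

28.01

Education-specific rates per 100,000 for the 2018 intake: 41.27, 35.95, 26.06, 24.39, 18.77, 7.91.
Standard total = 1,660,300; weights = 0.1621, 0.2290, 0.2633, 0.1136, 0.1496, 0.0825.
Standardized rate: 0.1621×41.27 + 0.2290×35.95 + 0.2633×26.06 + 0.1136×24.39 + 0.1496×18.77 + 0.0825×7.91 = 28.0119 per 100,000.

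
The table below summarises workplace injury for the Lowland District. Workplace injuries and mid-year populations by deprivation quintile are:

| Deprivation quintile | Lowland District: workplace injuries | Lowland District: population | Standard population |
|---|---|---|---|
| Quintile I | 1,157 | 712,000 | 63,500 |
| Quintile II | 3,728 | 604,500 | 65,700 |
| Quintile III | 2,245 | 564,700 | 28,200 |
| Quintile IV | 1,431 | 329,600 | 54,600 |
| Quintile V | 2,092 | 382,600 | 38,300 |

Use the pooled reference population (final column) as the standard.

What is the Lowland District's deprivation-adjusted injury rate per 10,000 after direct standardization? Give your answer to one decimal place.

Deprivation-specific rates per 10,000 for the Lowland District: 16.25, 61.67, 39.76, 43.42, 54.68.
Standard total = 250,300; weights = 0.2537, 0.2625, 0.1127, 0.2181, 0.1530.
Standardized rate: 0.2537×16.25 + 0.2625×61.67 + 0.1127×39.76 + 0.2181×43.42 + 0.1530×54.68 = 42.6267 per 10,000.

42.6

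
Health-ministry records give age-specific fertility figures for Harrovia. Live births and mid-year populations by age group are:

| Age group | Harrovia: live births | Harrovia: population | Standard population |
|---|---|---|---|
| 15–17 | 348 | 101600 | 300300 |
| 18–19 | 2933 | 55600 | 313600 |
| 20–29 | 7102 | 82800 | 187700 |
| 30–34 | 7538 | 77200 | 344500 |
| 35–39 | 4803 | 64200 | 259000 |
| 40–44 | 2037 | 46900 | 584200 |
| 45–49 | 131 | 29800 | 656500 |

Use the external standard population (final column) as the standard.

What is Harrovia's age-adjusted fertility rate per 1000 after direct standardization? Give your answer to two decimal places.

43.44

Age-specific rates per 1000 for Harrovia: 3.425, 52.752, 85.773, 97.642, 74.813, 43.433, 4.396.
Standard total = 2645800; weights = 0.1135, 0.1185, 0.0709, 0.1302, 0.0979, 0.2208, 0.2481.
Standardized rate: 0.1135×3.425 + 0.1185×52.752 + 0.0709×85.773 + 0.1302×97.642 + 0.0979×74.813 + 0.2208×43.433 + 0.2481×4.396 = 43.4443 per 1000.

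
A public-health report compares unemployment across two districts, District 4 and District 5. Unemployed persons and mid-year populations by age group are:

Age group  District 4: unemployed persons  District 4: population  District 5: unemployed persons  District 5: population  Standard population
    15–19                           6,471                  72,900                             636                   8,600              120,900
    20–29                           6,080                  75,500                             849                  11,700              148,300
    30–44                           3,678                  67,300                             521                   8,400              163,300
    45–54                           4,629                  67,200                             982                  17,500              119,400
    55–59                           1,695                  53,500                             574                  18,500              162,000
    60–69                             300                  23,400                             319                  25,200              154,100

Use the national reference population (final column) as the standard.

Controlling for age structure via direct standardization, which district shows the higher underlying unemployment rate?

District 4

Age-specific rates per 1,000 for District 4: 88.765, 80.530, 54.651, 68.884, 31.682, 12.821.
For District 5: 73.953, 72.564, 62.024, 56.114, 31.027, 12.659.
Standard total = 868,000; weights = 0.1393, 0.1709, 0.1881, 0.1376, 0.1866, 0.1775.
District 4: 0.1393×88.765 + 0.1709×80.530 + 0.1881×54.651 + 0.1376×68.884 + 0.1866×31.682 + 0.1775×12.821 = 54.0688 per 1,000.
District 5: 0.1393×73.953 + 0.1709×72.564 + 0.1881×62.024 + 0.1376×56.114 + 0.1866×31.027 + 0.1775×12.659 = 50.1243 per 1,000.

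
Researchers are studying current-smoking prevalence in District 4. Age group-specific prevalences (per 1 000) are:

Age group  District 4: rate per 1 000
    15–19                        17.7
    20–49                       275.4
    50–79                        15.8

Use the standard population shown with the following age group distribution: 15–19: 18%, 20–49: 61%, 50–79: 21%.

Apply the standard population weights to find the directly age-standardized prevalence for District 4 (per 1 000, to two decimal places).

174.50

Standard weights: 0.18, 0.61, 0.21.
Standardized rate: 0.1800×17.7 + 0.6100×275.4 + 0.2100×15.8 = 174.4980 per 1 000.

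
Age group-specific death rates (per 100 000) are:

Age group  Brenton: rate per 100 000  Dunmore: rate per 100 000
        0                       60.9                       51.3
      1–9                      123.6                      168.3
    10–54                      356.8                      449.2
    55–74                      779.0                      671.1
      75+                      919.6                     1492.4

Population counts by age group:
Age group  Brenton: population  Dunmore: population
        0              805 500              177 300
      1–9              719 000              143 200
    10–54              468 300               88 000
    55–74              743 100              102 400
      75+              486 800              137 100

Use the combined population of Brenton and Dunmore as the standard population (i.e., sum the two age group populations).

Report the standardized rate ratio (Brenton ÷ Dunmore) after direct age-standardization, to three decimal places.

0.822

Combined standard total = 3 870 700; weights = 0.2539, 0.2228, 0.1437, 0.2184, 0.1612.
Brenton: 0.2539×60.9 + 0.2228×123.6 + 0.1437×356.8 + 0.2184×779.0 + 0.1612×919.6 = 412.6621 per 100 000.
Dunmore: 0.2539×51.3 + 0.2228×168.3 + 0.1437×449.2 + 0.2184×671.1 + 0.1612×1492.4 = 502.2190 per 100 000.
Ratio = 412.6621 ÷ 502.2190 = 0.82168.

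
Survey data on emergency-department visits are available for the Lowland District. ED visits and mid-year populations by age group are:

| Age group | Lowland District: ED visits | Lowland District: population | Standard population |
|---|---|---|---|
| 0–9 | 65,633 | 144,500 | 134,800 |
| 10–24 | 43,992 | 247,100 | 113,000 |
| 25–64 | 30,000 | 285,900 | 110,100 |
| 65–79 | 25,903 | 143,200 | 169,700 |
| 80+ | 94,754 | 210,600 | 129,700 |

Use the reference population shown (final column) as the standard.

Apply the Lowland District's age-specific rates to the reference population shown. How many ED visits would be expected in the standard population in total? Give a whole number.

Age-specific rates per 1,000 for the Lowland District: 454.208, 178.033, 104.932, 180.887, 449.924.
Expected ED visits = Σ (standard pop × age-specific rate ÷ 1,000)
= 134,800×454.208/1,000 + 113,000×178.033/1,000 + 110,100×104.932/1,000 + 169,700×180.887/1,000 + 129,700×449.924/1,000
= 61227.19 + 20117.75 + 11552.99 + 30696.50 + 58355.15 = 181949.57.

181950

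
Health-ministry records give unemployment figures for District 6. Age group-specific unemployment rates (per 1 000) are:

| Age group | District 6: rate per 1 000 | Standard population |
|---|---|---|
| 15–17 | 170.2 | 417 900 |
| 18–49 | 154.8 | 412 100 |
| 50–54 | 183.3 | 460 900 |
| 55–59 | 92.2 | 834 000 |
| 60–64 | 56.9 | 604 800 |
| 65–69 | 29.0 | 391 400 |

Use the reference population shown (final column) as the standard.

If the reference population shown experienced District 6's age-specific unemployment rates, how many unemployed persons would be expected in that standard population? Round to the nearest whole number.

342061

Expected unemployed persons = Σ (standard pop × age-specific rate ÷ 1 000)
= 417 900×170.2/1 000 + 412 100×154.8/1 000 + 460 900×183.3/1 000 + 834 000×92.2/1 000 + 604 800×56.9/1 000 + 391 400×29.0/1 000
= 71126.58 + 63793.08 + 84482.97 + 76894.80 + 34413.12 + 11350.60 = 342061.15.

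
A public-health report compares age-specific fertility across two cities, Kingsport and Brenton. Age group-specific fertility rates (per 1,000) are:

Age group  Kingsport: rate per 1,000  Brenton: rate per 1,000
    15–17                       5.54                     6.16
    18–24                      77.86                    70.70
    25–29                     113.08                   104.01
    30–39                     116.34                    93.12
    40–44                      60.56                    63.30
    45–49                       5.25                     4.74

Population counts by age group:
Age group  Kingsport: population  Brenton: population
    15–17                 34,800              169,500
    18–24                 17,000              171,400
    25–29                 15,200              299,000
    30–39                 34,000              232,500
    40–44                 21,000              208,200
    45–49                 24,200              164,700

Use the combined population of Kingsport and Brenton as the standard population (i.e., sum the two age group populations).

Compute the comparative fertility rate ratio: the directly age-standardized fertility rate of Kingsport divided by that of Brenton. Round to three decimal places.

1.111

Combined standard total = 1,391,500; weights = 0.1468, 0.1354, 0.2258, 0.1915, 0.1647, 0.1358.
Kingsport: 0.1468×5.54 + 0.1354×77.86 + 0.2258×113.08 + 0.1915×116.34 + 0.1647×60.56 + 0.1358×5.25 = 69.8578 per 1,000.
Brenton: 0.1468×6.16 + 0.1354×70.70 + 0.2258×104.01 + 0.1915×93.12 + 0.1647×63.30 + 0.1358×4.74 = 62.8664 per 1,000.
Ratio = 69.8578 ÷ 62.8664 = 1.11121.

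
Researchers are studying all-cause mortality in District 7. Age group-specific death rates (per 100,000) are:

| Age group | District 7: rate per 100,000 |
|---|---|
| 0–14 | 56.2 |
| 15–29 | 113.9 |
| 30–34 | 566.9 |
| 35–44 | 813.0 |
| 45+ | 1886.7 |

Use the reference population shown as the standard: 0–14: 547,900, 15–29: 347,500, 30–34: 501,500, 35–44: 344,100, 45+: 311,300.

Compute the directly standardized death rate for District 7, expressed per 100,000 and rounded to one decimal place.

595.3

Standard total = 2,052,300; weights = 0.2670, 0.1693, 0.2444, 0.1677, 0.1517.
Standardized rate: 0.2670×56.2 + 0.1693×113.9 + 0.2444×566.9 + 0.1677×813.0 + 0.1517×1886.7 = 595.3104 per 100,000.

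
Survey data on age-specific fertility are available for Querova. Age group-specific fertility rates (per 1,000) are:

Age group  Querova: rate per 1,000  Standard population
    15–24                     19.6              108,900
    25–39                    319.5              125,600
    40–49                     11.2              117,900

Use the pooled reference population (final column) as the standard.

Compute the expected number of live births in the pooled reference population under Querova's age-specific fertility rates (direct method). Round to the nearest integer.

Expected live births = Σ (standard pop × age-specific rate ÷ 1,000)
= 108,900×19.6/1,000 + 125,600×319.5/1,000 + 117,900×11.2/1,000
= 2134.44 + 40129.20 + 1320.48 = 43584.12.

43584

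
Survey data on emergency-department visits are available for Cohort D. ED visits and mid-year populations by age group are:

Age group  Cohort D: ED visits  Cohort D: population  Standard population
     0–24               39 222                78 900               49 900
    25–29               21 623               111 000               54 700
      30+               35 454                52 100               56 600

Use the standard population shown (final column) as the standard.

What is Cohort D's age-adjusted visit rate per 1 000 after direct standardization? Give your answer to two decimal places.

Age-specific rates per 1 000 for Cohort D: 497.110, 194.802, 680.499.
Standard total = 161 200; weights = 0.3096, 0.3393, 0.3511.
Standardized rate: 0.3096×497.110 + 0.3393×194.802 + 0.3511×680.499 = 458.9188 per 1 000.

458.92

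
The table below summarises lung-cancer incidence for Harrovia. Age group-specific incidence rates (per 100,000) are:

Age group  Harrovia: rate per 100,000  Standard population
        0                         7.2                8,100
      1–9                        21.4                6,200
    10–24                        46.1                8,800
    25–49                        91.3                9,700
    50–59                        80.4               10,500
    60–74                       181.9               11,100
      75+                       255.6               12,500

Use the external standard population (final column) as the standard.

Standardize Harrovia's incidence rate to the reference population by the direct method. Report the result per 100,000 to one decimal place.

Standard total = 66,900; weights = 0.1211, 0.0927, 0.1315, 0.1450, 0.1570, 0.1659, 0.1868.
Standardized rate: 0.1211×7.2 + 0.0927×21.4 + 0.1315×46.1 + 0.1450×91.3 + 0.1570×80.4 + 0.1659×181.9 + 0.1868×255.6 = 112.7142 per 100,000.

112.7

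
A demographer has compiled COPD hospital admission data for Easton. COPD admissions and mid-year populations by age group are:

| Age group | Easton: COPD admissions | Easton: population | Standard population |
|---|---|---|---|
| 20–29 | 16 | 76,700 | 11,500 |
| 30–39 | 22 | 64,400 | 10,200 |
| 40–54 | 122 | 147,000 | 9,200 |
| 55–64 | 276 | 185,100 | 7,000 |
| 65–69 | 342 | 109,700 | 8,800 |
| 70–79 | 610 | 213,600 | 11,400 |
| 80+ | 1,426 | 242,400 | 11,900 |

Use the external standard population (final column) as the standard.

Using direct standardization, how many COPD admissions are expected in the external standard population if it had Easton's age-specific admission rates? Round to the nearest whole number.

154

Age-specific rates per 10,000 for Easton: 2.09, 3.42, 8.30, 14.91, 31.18, 28.56, 58.83.
Expected COPD admissions = Σ (standard pop × age-specific rate ÷ 10,000)
= 11,500×2.09/10,000 + 10,200×3.42/10,000 + 9,200×8.30/10,000 + 7,000×14.91/10,000 + 8,800×31.18/10,000 + 11,400×28.56/10,000 + 11,900×58.83/10,000
= 2.40 + 3.48 + 7.64 + 10.44 + 27.43 + 32.56 + 70.01 = 153.95.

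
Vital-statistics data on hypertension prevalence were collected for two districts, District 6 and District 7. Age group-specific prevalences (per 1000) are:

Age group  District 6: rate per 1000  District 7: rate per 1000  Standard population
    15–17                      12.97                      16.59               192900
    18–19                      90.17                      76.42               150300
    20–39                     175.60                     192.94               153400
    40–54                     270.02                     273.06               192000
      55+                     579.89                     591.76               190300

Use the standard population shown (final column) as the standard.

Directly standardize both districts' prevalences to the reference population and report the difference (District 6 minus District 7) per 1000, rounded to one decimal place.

Standard total = 878900; weights = 0.2195, 0.1710, 0.1745, 0.2185, 0.2165.
District 6: 0.2195×12.97 + 0.1710×90.17 + 0.1745×175.60 + 0.2185×270.02 + 0.2165×579.89 = 233.4605 per 1000.
District 7: 0.2195×16.59 + 0.1710×76.42 + 0.1745×192.94 + 0.2185×273.06 + 0.2165×591.76 = 238.1643 per 1000.
Difference = 233.4605 − 238.1643 = -4.7038.

-4.7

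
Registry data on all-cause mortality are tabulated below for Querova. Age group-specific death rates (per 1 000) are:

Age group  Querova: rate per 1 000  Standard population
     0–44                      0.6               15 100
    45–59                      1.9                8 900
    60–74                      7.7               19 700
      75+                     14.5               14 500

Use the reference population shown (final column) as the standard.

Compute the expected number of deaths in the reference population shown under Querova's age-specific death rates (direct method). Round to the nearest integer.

Expected deaths = Σ (standard pop × age-specific rate ÷ 1 000)
= 15 100×0.6/1 000 + 8 900×1.9/1 000 + 19 700×7.7/1 000 + 14 500×14.5/1 000
= 9.06 + 16.91 + 151.69 + 210.25 = 387.91.

388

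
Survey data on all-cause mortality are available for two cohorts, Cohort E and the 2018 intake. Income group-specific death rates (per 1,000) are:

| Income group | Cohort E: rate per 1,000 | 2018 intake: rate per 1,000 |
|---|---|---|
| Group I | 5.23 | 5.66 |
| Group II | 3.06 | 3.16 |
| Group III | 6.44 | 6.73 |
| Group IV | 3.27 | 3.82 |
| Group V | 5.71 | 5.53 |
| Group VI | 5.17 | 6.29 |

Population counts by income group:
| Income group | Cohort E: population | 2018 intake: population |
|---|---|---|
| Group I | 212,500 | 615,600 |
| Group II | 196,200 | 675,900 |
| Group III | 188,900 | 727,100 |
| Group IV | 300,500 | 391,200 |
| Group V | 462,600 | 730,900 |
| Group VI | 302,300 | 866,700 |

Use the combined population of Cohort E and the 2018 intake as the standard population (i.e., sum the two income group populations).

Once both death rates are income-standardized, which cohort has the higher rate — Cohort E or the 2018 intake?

Combined standard total = 5,670,400; weights = 0.1460, 0.1538, 0.1615, 0.1220, 0.2105, 0.2062.
Cohort E: 0.1460×5.23 + 0.1538×3.06 + 0.1615×6.44 + 0.1220×3.27 + 0.2105×5.71 + 0.2062×5.17 = 4.9413 per 1,000.
The 2018 intake: 0.1460×5.66 + 0.1538×3.16 + 0.1615×6.73 + 0.1220×3.82 + 0.2105×5.53 + 0.2062×6.29 = 5.3264 per 1,000.

2018 intake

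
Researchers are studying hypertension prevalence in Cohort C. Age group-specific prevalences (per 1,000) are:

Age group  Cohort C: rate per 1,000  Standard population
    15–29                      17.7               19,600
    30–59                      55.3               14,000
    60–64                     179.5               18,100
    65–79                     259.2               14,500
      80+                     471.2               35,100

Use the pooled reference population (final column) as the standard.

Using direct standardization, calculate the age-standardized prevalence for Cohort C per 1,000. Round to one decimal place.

243.5

Standard total = 101,300; weights = 0.1935, 0.1382, 0.1787, 0.1431, 0.3465.
Standardized rate: 0.1935×17.7 + 0.1382×55.3 + 0.1787×179.5 + 0.1431×259.2 + 0.3465×471.2 = 243.5103 per 1,000.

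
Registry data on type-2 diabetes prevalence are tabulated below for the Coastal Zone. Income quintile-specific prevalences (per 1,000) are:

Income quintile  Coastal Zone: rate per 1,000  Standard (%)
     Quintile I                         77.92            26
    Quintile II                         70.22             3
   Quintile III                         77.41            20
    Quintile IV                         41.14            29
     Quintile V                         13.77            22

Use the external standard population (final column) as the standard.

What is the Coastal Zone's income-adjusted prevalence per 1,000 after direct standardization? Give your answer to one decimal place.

Standard weights: 0.26, 0.03, 0.20, 0.29, 0.22.
Standardized rate: 0.2600×77.92 + 0.0300×70.22 + 0.2000×77.41 + 0.2900×41.14 + 0.2200×13.77 = 52.8078 per 1,000.

52.8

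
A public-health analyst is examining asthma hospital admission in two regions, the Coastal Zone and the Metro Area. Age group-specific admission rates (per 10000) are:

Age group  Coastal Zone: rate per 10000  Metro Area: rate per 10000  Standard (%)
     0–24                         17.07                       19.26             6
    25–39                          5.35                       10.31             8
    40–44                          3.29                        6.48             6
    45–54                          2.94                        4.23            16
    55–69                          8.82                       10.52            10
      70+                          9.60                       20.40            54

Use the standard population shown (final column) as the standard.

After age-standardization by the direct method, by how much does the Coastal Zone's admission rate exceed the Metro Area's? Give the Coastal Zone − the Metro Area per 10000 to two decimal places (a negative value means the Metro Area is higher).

-6.93

Standard weights: 0.06, 0.08, 0.06, 0.16, 0.10, 0.54.
The Coastal Zone: 0.0600×17.07 + 0.0800×5.35 + 0.0600×3.29 + 0.1600×2.94 + 0.1000×8.82 + 0.5400×9.60 = 8.1860 per 10000.
The Metro Area: 0.0600×19.26 + 0.0800×10.31 + 0.0600×6.48 + 0.1600×4.23 + 0.1000×10.52 + 0.5400×20.40 = 15.1140 per 10000.
Difference = 8.1860 − 15.1140 = -6.9280.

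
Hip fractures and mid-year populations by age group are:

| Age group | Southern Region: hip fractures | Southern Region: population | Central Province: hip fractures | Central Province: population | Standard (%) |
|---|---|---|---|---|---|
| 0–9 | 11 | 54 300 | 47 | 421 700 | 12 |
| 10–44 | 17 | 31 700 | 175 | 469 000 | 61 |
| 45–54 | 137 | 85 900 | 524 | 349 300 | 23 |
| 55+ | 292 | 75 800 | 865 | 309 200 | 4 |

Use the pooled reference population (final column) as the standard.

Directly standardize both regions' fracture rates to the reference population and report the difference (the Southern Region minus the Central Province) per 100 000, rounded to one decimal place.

17.4

Age-specific rates per 100 000 for the Southern Region: 20.26, 53.63, 159.49, 385.22.
For the Central Province: 11.15, 37.31, 150.01, 279.75.
Standard weights: 0.12, 0.61, 0.23, 0.04.
The Southern Region: 0.1200×20.26 + 0.6100×53.63 + 0.2300×159.49 + 0.0400×385.22 = 87.2350 per 100 000.
The Central Province: 0.1200×11.15 + 0.6100×37.31 + 0.2300×150.01 + 0.0400×279.75 = 69.7921 per 100 000.
Difference = 87.2350 − 69.7921 = 17.4429.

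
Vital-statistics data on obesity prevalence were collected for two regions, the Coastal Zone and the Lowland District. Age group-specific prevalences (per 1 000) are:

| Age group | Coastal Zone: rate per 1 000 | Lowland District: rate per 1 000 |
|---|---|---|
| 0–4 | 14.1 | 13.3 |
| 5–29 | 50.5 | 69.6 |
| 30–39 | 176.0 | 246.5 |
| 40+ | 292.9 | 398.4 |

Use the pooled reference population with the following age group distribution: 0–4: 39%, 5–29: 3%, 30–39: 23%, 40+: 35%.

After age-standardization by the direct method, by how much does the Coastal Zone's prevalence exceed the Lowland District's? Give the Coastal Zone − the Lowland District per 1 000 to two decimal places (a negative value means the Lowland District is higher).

Standard weights: 0.39, 0.03, 0.23, 0.35.
The Coastal Zone: 0.3900×14.1 + 0.0300×50.5 + 0.2300×176.0 + 0.3500×292.9 = 150.0090 per 1 000.
The Lowland District: 0.3900×13.3 + 0.0300×69.6 + 0.2300×246.5 + 0.3500×398.4 = 203.4100 per 1 000.
Difference = 150.0090 − 203.4100 = -53.4010.

-53.40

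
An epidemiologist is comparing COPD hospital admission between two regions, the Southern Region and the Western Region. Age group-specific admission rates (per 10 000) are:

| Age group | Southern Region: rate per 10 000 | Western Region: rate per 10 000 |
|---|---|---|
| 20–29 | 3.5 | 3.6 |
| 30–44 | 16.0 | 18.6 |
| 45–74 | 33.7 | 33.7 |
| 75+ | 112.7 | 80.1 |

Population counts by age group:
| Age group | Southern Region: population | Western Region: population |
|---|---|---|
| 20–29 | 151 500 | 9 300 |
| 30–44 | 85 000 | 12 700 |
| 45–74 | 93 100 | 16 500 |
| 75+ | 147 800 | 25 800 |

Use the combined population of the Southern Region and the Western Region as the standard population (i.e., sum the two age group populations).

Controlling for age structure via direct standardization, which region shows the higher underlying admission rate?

Southern Region

Combined standard total = 541 700; weights = 0.2968, 0.1804, 0.2023, 0.3205.
The Southern Region: 0.2968×3.5 + 0.1804×16.0 + 0.2023×33.7 + 0.3205×112.7 = 46.8603 per 10 000.
The Western Region: 0.2968×3.6 + 0.1804×18.6 + 0.2023×33.7 + 0.3205×80.1 = 36.9115 per 10 000.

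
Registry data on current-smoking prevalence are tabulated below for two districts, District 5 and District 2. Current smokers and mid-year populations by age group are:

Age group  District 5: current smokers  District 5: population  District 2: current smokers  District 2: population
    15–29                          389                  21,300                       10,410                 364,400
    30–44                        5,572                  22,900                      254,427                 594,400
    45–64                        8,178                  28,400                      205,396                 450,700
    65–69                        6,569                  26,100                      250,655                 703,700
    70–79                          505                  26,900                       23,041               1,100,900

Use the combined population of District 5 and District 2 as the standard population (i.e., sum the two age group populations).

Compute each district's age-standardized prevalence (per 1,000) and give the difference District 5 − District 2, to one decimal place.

-83.0

Age-specific rates per 1,000 for District 5: 18.263, 243.319, 287.958, 251.686, 18.773.
For District 2: 28.568, 428.040, 455.727, 356.196, 20.929.
Combined standard total = 3,339,700; weights = 0.1155, 0.1848, 0.1435, 0.2185, 0.3377.
District 5: 0.1155×18.263 + 0.1848×243.319 + 0.1435×287.958 + 0.2185×251.686 + 0.3377×18.773 = 149.7314 per 1,000.
District 2: 0.1155×28.568 + 0.1848×428.040 + 0.1435×455.727 + 0.2185×356.196 + 0.3377×20.929 = 232.6981 per 1,000.
Difference = 149.7314 − 232.6981 = -82.9667.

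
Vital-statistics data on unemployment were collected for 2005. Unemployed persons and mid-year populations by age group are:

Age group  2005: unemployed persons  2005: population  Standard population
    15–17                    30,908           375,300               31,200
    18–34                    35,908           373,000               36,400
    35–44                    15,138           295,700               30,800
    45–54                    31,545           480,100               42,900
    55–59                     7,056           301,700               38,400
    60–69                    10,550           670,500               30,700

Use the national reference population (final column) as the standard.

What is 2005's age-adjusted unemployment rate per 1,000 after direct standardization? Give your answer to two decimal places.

56.32

Age-specific rates per 1,000 for 2005: 82.355, 96.268, 51.194, 65.705, 23.387, 15.735.
Standard total = 210,400; weights = 0.1483, 0.1730, 0.1464, 0.2039, 0.1825, 0.1459.
Standardized rate: 0.1483×82.355 + 0.1730×96.268 + 0.1464×51.194 + 0.2039×65.705 + 0.1825×23.387 + 0.1459×15.735 = 56.3227 per 1,000.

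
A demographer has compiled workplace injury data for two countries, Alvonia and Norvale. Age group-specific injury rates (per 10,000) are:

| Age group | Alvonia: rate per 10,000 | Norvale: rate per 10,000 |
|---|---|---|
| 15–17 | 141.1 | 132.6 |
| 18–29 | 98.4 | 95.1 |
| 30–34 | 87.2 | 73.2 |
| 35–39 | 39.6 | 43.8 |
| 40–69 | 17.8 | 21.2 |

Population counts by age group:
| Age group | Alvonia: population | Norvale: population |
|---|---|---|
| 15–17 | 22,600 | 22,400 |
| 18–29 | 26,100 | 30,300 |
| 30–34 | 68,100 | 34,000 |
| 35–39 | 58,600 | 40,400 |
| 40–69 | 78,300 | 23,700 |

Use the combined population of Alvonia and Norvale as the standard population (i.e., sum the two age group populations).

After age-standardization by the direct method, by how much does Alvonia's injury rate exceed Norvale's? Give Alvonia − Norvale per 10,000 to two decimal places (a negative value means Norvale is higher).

3.05

Combined standard total = 404,500; weights = 0.1112, 0.1394, 0.2524, 0.2447, 0.2522.
Alvonia: 0.1112×141.1 + 0.1394×98.4 + 0.2524×87.2 + 0.2447×39.6 + 0.2522×17.8 = 65.6079 per 10,000.
Norvale: 0.1112×132.6 + 0.1394×95.1 + 0.2524×73.2 + 0.2447×43.8 + 0.2522×21.2 = 62.5537 per 10,000.
Difference = 65.6079 − 62.5537 = 3.0542.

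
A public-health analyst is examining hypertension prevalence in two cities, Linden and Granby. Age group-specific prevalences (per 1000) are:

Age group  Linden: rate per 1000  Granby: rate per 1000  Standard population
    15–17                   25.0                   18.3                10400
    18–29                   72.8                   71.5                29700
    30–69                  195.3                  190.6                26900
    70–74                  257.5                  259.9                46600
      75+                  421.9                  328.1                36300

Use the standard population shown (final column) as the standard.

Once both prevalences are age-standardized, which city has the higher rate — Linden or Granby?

Linden

Standard total = 149900; weights = 0.0694, 0.1981, 0.1795, 0.3109, 0.2422.
Linden: 0.0694×25.0 + 0.1981×72.8 + 0.1795×195.3 + 0.3109×257.5 + 0.2422×421.9 = 233.4236 per 1000.
Granby: 0.0694×18.3 + 0.1981×71.5 + 0.1795×190.6 + 0.3109×259.9 + 0.2422×328.1 = 209.8891 per 1000.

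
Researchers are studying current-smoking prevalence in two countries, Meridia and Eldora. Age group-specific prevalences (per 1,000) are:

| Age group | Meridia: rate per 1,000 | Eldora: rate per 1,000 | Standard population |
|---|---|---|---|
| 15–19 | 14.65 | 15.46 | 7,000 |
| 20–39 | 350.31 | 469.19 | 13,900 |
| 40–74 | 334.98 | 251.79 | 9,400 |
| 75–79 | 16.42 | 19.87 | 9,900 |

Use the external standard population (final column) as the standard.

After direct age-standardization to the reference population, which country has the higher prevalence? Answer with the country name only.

Eldora

Standard total = 40,200; weights = 0.1741, 0.3458, 0.2338, 0.2463.
Meridia: 0.1741×14.65 + 0.3458×350.31 + 0.2338×334.98 + 0.2463×16.42 = 206.0505 per 1,000.
Eldora: 0.1741×15.46 + 0.3458×469.19 + 0.2338×251.79 + 0.2463×19.87 = 228.6940 per 1,000.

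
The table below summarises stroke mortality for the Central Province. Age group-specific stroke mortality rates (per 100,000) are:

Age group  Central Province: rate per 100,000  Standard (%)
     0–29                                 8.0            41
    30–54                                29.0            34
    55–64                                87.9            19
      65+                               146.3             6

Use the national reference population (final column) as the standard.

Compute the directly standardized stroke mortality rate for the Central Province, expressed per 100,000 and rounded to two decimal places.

Standard weights: 0.41, 0.34, 0.19, 0.06.
Standardized rate: 0.4100×8.0 + 0.3400×29.0 + 0.1900×87.9 + 0.0600×146.3 = 38.6190 per 100,000.

38.62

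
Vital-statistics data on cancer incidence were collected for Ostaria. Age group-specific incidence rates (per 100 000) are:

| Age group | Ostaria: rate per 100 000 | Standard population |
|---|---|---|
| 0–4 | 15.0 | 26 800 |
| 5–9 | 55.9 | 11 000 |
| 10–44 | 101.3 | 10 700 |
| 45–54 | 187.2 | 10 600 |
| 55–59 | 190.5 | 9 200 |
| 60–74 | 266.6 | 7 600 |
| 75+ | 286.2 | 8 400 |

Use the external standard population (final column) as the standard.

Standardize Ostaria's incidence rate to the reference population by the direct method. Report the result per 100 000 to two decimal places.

121.80

Standard total = 84 300; weights = 0.3179, 0.1305, 0.1269, 0.1257, 0.1091, 0.0902, 0.0996.
Standardized rate: 0.3179×15.0 + 0.1305×55.9 + 0.1269×101.3 + 0.1257×187.2 + 0.1091×190.5 + 0.0902×266.6 + 0.0996×286.2 = 121.8027 per 100 000.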